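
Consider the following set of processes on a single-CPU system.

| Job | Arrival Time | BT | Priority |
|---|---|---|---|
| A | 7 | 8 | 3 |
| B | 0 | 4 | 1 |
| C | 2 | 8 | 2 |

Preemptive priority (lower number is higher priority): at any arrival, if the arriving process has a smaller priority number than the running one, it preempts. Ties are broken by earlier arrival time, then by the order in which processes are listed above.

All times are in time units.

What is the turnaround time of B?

Timeline: | B 0-4 | C 4-12 | A 12-20 |
Completion: A=20  B=4  C=12
Turnaround(B) = completion − arrival = 4 − 0 = 4

4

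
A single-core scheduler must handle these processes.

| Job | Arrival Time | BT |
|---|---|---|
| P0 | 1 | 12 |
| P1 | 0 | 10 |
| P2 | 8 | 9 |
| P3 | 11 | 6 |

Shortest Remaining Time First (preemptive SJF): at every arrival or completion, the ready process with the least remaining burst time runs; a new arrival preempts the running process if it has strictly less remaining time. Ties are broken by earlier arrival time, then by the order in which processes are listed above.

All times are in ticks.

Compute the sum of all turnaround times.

Gantt: | P1 0-10 | P2 10-11 | P3 11-17 | P2 17-25 | P0 25-37 |
Completion: P0=37  P1=10  P2=25  P3=17
Turnaround = completion − arrival: P0=36, P1=10, P2=17, P3=6
Total turnaround = 36 + 10 + 17 + 6 = 69

69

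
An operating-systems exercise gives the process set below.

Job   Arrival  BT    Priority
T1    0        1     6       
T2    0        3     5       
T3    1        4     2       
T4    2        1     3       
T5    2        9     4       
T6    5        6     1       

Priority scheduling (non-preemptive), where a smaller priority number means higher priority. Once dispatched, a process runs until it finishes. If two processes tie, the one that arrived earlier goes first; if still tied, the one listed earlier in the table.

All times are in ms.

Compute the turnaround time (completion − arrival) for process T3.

Gantt: | T2 0-3 | T3 3-7 | T6 7-13 | T4 13-14 | T5 14-23 | T1 23-24 |
Completion: T1=24  T2=3  T3=7  T4=14  T5=23  T6=13
Turnaround (C−A): T1=24  T2=3  T3=6  T4=12  T5=21  T6=8
Turnaround(T3) = completion − arrival = 7 − 1 = 6

6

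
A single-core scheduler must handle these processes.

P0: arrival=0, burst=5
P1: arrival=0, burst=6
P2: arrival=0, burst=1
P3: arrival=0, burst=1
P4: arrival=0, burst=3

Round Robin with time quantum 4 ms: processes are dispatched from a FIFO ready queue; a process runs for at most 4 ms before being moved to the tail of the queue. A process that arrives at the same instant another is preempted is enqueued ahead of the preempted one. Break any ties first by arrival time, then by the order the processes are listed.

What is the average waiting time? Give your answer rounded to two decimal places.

Timeline: | P0 0-4 | P1 4-8 | P2 8-9 | P3 9-10 | P4 10-13 | P0 13-14 | P1 14-16 |
Completion: P0=14  P1=16  P2=9  P3=10  P4=13
Turnaround (C−A): P0=14  P1=16  P2=9  P3=10  P4=13
Waiting times: P0=9, P1=10, P2=8, P3=9, P4=10
Average waiting = (9+10+8+9+10) / 5 = 46/5 = 9.20

9.20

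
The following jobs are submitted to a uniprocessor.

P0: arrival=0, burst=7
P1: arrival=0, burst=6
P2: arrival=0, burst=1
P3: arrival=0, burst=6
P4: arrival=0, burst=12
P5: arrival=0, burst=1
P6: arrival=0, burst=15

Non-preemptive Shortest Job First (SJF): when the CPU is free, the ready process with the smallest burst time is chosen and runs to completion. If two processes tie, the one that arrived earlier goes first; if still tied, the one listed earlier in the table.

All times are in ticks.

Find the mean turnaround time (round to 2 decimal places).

18.14

Gantt: | P2 0-1 | P5 1-2 | P1 2-8 | P3 8-14 | P0 14-21 | P4 21-33 | P6 33-48 |
Completion: P0=21  P1=8  P2=1  P3=14  P4=33  P5=2  P6=48
Turnaround times: P0=21, P1=8, P2=1, P3=14, P4=33, P5=2, P6=48
Average turnaround = (21+8+1+14+33+2+48) / 7 = 127/7 = 18.14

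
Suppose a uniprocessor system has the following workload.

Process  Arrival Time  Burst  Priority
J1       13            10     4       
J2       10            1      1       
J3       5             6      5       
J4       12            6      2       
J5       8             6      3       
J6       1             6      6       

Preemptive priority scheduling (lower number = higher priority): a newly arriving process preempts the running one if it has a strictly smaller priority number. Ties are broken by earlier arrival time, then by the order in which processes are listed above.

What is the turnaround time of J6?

35

Gantt: | idle 0-1 | J6 1-5 | J3 5-8 | J5 8-10 | J2 10-11 | J5 11-12 | J4 12-18 | J5 18-21 | J1 21-31 | J3 31-34 | J6 34-36 |
Completion: J1=31  J2=11  J3=34  J4=18  J5=21  J6=36
Turnaround (C−A): J1=18  J2=1  J3=29  J4=6  J5=13  J6=35
Turnaround(J6) = completion − arrival = 36 − 1 = 35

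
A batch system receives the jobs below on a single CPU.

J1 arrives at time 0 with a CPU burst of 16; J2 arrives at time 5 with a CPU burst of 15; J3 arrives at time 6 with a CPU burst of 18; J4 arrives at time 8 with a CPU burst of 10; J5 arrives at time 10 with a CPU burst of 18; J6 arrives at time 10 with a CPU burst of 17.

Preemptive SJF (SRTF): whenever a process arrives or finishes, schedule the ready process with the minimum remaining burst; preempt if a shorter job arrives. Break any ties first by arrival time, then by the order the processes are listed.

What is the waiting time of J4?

Gantt: | J1 0-16 | J4 16-26 | J2 26-41 | J6 41-58 | J3 58-76 | J5 76-94 |
Completion: J1=16  J2=41  J3=76  J4=26  J5=94  J6=58
Waiting(J4) = turnaround − burst = 18 − 10 = 8

8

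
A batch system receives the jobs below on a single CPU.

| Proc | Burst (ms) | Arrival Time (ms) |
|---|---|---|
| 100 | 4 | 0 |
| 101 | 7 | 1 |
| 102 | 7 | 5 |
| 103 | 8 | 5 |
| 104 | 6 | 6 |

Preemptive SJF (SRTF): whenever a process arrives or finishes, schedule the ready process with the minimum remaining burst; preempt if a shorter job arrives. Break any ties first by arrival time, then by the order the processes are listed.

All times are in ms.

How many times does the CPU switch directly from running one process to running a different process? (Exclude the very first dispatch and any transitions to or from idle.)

Schedule: | 100 0-4 | 101 4-11 | 104 11-17 | 102 17-24 | 103 24-32 |
Completion: 100=4  101=11  102=24  103=32  104=17

4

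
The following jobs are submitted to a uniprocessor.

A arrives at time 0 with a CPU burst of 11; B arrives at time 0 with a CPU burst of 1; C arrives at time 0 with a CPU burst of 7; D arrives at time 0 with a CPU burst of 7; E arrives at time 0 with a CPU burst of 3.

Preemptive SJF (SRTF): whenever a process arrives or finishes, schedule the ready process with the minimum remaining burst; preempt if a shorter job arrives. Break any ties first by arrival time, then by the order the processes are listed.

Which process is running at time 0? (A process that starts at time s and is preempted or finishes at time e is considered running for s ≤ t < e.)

B

Schedule: | B 0-1 | E 1-4 | C 4-11 | D 11-18 | A 18-29 |
Completion: A=29  B=1  C=11  D=18  E=4
Turnaround (C−A): A=29  B=1  C=11  D=18  E=4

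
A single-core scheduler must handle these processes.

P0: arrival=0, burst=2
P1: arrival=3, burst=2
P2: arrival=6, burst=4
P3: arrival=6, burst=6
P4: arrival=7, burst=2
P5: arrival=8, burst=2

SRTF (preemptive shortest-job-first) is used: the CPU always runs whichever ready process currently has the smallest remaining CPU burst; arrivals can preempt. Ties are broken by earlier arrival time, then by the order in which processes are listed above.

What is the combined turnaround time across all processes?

31

Timeline: | P0 0-2 | idle 2-3 | P1 3-5 | idle 5-6 | P2 6-7 | P4 7-9 | P5 9-11 | P2 11-14 | P3 14-20 |
Completion: P0=2  P1=5  P2=14  P3=20  P4=9  P5=11
Turnaround = completion − arrival: P0=2, P1=2, P2=8, P3=14, P4=2, P5=3
Total turnaround = 2 + 2 + 8 + 14 + 2 + 3 = 31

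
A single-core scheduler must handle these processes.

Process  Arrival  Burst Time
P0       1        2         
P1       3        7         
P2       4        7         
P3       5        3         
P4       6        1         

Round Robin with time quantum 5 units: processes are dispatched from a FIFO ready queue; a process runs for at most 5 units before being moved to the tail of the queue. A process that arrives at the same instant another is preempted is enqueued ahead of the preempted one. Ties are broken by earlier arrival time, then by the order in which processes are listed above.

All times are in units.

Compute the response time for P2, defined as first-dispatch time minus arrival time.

4

Timeline: | idle 0-1 | P0 1-3 | P1 3-8 | P2 8-13 | P3 13-16 | P4 16-17 | P1 17-19 | P2 19-21 |
Completion: P0=3  P1=19  P2=21  P3=16  P4=17
Turnaround (C−A): P0=2  P1=16  P2=17  P3=11  P4=11
Response(P2) = first start − arrival = 8 − 4 = 4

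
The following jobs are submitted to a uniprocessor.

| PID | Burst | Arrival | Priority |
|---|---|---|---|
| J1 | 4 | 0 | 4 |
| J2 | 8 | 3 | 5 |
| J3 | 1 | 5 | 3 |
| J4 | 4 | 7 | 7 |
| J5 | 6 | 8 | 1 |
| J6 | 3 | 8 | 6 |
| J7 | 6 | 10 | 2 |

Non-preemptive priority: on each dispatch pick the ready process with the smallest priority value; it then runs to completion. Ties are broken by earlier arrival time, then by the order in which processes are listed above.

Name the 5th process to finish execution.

Schedule: | J1 0-4 | J2 4-12 | J5 12-18 | J7 18-24 | J3 24-25 | J6 25-28 | J4 28-32 |
Completion: J1=4  J2=12  J3=25  J4=32  J5=18  J6=28  J7=24
Turnaround (C−A): J1=4  J2=9  J3=20  J4=25  J5=10  J6=20  J7=14
Finish order: J1 → J2 → J5 → J7 → J3 → J6 → J4

J3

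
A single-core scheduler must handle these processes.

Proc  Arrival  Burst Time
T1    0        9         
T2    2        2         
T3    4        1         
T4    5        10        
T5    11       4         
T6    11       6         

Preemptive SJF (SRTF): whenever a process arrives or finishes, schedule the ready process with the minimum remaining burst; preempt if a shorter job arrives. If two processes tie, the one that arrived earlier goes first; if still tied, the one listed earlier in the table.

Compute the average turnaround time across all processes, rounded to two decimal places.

9.67

Schedule: | T1 0-2 | T2 2-4 | T3 4-5 | T1 5-12 | T5 12-16 | T6 16-22 | T4 22-32 |
Completion: T1=12  T2=4  T3=5  T4=32  T5=16  T6=22
Turnaround times: T1=12, T2=2, T3=1, T4=27, T5=5, T6=11
Average turnaround = (12+2+1+27+5+11) / 6 = 58/6 = 9.67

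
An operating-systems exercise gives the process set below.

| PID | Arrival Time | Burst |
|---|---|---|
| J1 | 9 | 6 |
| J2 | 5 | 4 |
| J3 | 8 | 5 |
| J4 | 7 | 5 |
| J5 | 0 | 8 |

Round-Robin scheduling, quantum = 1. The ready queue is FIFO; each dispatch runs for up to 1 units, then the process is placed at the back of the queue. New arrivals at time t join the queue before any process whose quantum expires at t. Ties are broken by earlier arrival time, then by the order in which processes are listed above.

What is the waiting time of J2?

Timeline: | J5 0-5 | J2 5-6 | J5 6-7 | J2 7-8 | J4 8-9 | J5 9-10 | J3 10-11 | J2 11-12 | J1 12-13 | J4 13-14 | J5 14-15 | J3 15-16 | J2 16-17 | J1 17-18 | J4 18-19 | J3 19-20 | J1 20-21 | J4 21-22 | J3 22-23 | J1 23-24 | J4 24-25 | J3 25-26 | J1 26-28 |
Completion: J1=28  J2=17  J3=26  J4=25  J5=15
Turnaround (C−A): J1=19  J2=12  J3=18  J4=18  J5=15
Waiting(J2) = turnaround − burst = 12 − 4 = 8

8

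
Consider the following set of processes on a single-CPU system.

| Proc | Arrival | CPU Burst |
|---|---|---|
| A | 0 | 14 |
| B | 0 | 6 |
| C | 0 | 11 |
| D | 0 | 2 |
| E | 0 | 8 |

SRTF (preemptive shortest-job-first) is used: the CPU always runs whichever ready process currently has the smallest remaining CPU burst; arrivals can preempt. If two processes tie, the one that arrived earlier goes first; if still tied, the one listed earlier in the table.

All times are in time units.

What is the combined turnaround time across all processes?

Timeline: | D 0-2 | B 2-8 | E 8-16 | C 16-27 | A 27-41 |
Completion: A=41  B=8  C=27  D=2  E=16
Turnaround (C−A): A=41  B=8  C=27  D=2  E=16
Turnaround = completion − arrival: A=41, B=8, C=27, D=2, E=16
Total turnaround = 41 + 8 + 27 + 2 + 16 = 94

94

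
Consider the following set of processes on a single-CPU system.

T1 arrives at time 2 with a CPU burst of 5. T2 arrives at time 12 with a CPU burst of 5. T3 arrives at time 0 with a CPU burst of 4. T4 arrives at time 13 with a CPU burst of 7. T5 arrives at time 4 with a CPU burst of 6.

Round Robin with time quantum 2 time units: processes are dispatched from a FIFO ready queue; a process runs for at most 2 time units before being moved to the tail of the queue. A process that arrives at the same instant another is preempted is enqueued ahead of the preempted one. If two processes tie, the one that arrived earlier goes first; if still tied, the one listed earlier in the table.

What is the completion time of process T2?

24

Timeline: | T3 0-2 | T1 2-4 | T3 4-6 | T5 6-8 | T1 8-10 | T5 10-12 | T1 12-13 | T2 13-15 | T5 15-17 | T4 17-19 | T2 19-21 | T4 21-23 | T2 23-24 | T4 24-27 |
Completion: T1=13  T2=24  T3=6  T4=27  T5=17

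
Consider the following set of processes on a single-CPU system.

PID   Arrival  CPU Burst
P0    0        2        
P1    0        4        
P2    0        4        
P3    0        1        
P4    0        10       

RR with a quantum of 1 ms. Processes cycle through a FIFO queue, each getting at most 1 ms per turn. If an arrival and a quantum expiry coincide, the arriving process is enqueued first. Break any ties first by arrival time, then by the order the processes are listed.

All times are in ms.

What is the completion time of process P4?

Gantt: | P0 0-1 | P1 1-2 | P2 2-3 | P3 3-4 | P4 4-5 | P0 5-6 | P1 6-7 | P2 7-8 | P4 8-9 | P1 9-10 | P2 10-11 | P4 11-12 | P1 12-13 | P2 13-14 | P4 14-21 |
Completion: P0=6  P1=13  P2=14  P3=4  P4=21

21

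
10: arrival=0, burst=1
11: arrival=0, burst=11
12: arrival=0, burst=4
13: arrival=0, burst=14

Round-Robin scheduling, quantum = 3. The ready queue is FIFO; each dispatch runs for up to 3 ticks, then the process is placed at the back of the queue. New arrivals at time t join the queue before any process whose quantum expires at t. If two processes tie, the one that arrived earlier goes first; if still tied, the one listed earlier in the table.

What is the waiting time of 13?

Schedule: | 10 0-1 | 11 1-4 | 12 4-7 | 13 7-10 | 11 10-13 | 12 13-14 | 13 14-17 | 11 17-20 | 13 20-23 | 11 23-25 | 13 25-30 |
Completion: 10=1  11=25  12=14  13=30
Turnaround (C−A): 10=1  11=25  12=14  13=30
Waiting(13) = turnaround − burst = 30 − 14 = 16

16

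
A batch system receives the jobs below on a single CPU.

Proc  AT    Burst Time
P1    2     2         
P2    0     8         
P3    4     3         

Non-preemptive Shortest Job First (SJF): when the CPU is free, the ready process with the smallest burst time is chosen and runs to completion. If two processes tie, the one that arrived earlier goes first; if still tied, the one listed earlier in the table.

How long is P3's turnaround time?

Timeline: | P2 0-8 | P1 8-10 | P3 10-13 |
Completion: P1=10  P2=8  P3=13
Turnaround(P3) = completion − arrival = 13 − 4 = 9

9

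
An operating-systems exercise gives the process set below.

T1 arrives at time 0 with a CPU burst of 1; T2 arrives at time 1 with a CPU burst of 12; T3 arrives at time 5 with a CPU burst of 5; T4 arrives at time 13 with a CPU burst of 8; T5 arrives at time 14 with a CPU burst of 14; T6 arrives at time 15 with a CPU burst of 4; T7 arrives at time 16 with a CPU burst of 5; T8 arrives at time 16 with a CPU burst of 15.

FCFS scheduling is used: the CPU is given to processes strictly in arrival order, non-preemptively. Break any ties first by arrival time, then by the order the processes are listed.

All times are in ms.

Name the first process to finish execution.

Schedule: | T1 0-1 | T2 1-13 | T3 13-18 | T4 18-26 | T5 26-40 | T6 40-44 | T7 44-49 | T8 49-64 |
Completion: T1=1  T2=13  T3=18  T4=26  T5=40  T6=44  T7=49  T8=64
Turnaround (C−A): T1=1  T2=12  T3=13  T4=13  T5=26  T6=29  T7=33  T8=48
Finish order: T1 → T2 → T3 → T4 → T5 → T6 → T7 → T8

T1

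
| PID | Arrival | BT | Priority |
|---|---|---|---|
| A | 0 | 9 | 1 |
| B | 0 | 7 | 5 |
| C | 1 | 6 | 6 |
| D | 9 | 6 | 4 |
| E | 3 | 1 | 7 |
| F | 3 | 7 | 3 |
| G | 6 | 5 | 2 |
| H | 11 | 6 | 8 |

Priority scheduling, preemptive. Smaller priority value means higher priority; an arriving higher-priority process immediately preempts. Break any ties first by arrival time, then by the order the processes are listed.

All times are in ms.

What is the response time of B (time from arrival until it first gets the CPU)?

27

Schedule: | A 0-9 | G 9-14 | F 14-21 | D 21-27 | B 27-34 | C 34-40 | E 40-41 | H 41-47 |
Completion: A=9  B=34  C=40  D=27  E=41  F=21  G=14  H=47
Turnaround (C−A): A=9  B=34  C=39  D=18  E=38  F=18  G=8  H=36
Response(B) = first start − arrival = 27 − 0 = 27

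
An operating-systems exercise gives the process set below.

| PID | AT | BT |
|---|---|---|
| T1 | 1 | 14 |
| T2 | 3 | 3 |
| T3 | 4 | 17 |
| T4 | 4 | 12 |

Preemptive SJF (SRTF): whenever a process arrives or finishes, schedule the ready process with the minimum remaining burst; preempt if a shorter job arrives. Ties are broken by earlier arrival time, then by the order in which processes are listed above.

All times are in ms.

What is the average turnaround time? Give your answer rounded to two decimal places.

22.25

Timeline: | idle 0-1 | T1 1-3 | T2 3-6 | T1 6-18 | T4 18-30 | T3 30-47 |
Completion: T1=18  T2=6  T3=47  T4=30
Turnaround (C−A): T1=17  T2=3  T3=43  T4=26
Turnaround times: T1=17, T2=3, T3=43, T4=26
Average turnaround = (17+3+43+26) / 4 = 89/4 = 22.25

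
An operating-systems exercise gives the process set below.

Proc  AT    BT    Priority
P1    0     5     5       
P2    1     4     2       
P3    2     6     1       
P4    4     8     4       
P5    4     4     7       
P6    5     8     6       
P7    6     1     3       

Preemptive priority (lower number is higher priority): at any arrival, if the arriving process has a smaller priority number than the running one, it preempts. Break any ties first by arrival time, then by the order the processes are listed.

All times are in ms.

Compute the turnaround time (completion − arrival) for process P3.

Gantt: | P1 0-1 | P2 1-2 | P3 2-8 | P2 8-11 | P7 11-12 | P4 12-20 | P1 20-24 | P6 24-32 | P5 32-36 |
Completion: P1=24  P2=11  P3=8  P4=20  P5=36  P6=32  P7=12
Turnaround(P3) = completion − arrival = 8 − 2 = 6

6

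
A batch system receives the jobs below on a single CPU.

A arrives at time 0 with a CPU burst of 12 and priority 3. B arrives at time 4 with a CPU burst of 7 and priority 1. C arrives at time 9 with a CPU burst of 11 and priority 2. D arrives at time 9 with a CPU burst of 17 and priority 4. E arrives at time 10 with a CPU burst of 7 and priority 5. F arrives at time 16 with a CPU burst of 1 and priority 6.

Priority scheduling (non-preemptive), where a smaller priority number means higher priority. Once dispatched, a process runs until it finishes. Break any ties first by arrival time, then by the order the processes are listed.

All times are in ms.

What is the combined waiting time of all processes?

Gantt: | A 0-12 | B 12-19 | C 19-30 | D 30-47 | E 47-54 | F 54-55 |
Completion: A=12  B=19  C=30  D=47  E=54  F=55
Waiting = turnaround − burst: A=0, B=8, C=10, D=21, E=37, F=38
Total waiting = 0 + 8 + 10 + 21 + 37 + 38 = 114

114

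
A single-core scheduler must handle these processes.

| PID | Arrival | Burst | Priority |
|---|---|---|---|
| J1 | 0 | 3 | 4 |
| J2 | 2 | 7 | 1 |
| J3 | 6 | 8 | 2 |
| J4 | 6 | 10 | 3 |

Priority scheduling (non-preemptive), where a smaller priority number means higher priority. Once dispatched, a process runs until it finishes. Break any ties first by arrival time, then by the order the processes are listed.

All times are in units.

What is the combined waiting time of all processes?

Gantt: | J1 0-3 | J2 3-10 | J3 10-18 | J4 18-28 |
Completion: J1=3  J2=10  J3=18  J4=28
Turnaround (C−A): J1=3  J2=8  J3=12  J4=22
Waiting = turnaround − burst: J1=0, J2=1, J3=4, J4=12
Total waiting = 0 + 1 + 4 + 12 = 17

17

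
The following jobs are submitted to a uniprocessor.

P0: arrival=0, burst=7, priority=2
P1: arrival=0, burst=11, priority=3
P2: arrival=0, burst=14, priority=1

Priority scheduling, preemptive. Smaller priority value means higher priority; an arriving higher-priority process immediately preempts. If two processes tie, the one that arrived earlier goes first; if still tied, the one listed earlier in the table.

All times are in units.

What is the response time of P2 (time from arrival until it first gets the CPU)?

0

Schedule: | P2 0-14 | P0 14-21 | P1 21-32 |
Completion: P0=21  P1=32  P2=14
Turnaround (C−A): P0=21  P1=32  P2=14
Response(P2) = first start − arrival = 0 − 0 = 0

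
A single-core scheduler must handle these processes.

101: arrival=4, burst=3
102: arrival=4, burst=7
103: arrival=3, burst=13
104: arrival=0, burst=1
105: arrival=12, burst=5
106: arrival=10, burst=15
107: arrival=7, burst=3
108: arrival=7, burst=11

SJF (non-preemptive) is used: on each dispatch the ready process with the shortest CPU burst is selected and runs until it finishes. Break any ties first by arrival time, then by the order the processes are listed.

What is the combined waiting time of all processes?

119

Gantt: | 104 0-1 | idle 1-3 | 103 3-16 | 101 16-19 | 107 19-22 | 105 22-27 | 102 27-34 | 108 34-45 | 106 45-60 |
Completion: 101=19  102=34  103=16  104=1  105=27  106=60  107=22  108=45
Turnaround (C−A): 101=15  102=30  103=13  104=1  105=15  106=50  107=15  108=38
Waiting = turnaround − burst: 101=12, 102=23, 103=0, 104=0, 105=10, 106=35, 107=12, 108=27
Total waiting = 12 + 23 + 0 + 0 + 10 + 35 + 12 + 27 = 119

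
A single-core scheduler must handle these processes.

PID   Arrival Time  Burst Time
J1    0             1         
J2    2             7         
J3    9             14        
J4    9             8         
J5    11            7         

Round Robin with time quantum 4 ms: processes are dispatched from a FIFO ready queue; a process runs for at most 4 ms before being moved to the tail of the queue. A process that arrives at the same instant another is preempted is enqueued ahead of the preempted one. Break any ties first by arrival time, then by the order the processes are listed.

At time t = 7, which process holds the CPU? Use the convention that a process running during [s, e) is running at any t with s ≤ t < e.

J2

Schedule: | J1 0-1 | idle 1-2 | J2 2-9 | J3 9-13 | J4 13-17 | J5 17-21 | J3 21-25 | J4 25-29 | J5 29-32 | J3 32-38 |
Completion: J1=1  J2=9  J3=38  J4=29  J5=32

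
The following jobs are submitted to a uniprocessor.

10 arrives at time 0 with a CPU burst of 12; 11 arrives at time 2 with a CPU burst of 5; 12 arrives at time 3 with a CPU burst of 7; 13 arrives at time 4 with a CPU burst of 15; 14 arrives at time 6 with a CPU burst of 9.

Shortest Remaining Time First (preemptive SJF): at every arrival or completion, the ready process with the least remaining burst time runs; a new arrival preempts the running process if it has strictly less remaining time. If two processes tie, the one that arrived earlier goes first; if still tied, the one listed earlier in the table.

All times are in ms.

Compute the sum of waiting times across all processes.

62

Schedule: | 10 0-2 | 11 2-7 | 12 7-14 | 14 14-23 | 10 23-33 | 13 33-48 |
Completion: 10=33  11=7  12=14  13=48  14=23
Turnaround (C−A): 10=33  11=5  12=11  13=44  14=17
Waiting = turnaround − burst: 10=21, 11=0, 12=4, 13=29, 14=8
Total waiting = 21 + 0 + 4 + 29 + 8 = 62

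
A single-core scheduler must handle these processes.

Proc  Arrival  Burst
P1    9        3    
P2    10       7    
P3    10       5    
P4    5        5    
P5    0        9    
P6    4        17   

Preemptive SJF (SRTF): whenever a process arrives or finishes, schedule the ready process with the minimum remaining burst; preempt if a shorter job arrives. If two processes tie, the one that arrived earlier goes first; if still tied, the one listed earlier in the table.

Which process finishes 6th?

P6

Gantt: | P5 0-9 | P1 9-12 | P4 12-17 | P3 17-22 | P2 22-29 | P6 29-46 |
Completion: P1=12  P2=29  P3=22  P4=17  P5=9  P6=46
Turnaround (C−A): P1=3  P2=19  P3=12  P4=12  P5=9  P6=42
Finish order: P5 → P1 → P4 → P3 → P2 → P6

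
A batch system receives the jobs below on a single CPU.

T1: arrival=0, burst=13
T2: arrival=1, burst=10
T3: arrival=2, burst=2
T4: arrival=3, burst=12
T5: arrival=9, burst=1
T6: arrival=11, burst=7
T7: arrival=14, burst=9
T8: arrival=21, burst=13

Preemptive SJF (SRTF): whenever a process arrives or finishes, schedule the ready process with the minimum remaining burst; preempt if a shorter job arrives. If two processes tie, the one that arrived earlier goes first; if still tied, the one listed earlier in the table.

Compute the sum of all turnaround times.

Schedule: | T1 0-1 | T2 1-2 | T3 2-4 | T2 4-9 | T5 9-10 | T2 10-14 | T6 14-21 | T7 21-30 | T1 30-42 | T4 42-54 | T8 54-67 |
Completion: T1=42  T2=14  T3=4  T4=54  T5=10  T6=21  T7=30  T8=67
Turnaround = completion − arrival: T1=42, T2=13, T3=2, T4=51, T5=1, T6=10, T7=16, T8=46
Total turnaround = 42 + 13 + 2 + 51 + 1 + 10 + 16 + 46 = 181

181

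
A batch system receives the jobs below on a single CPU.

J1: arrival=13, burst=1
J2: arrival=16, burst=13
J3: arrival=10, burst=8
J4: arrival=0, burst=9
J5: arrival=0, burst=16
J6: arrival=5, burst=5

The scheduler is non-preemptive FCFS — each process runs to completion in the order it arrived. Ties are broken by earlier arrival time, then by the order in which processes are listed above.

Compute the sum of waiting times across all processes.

97

Schedule: | J4 0-9 | J5 9-25 | J6 25-30 | J3 30-38 | J1 38-39 | J2 39-52 |
Completion: J1=39  J2=52  J3=38  J4=9  J5=25  J6=30
Turnaround (C−A): J1=26  J2=36  J3=28  J4=9  J5=25  J6=25
Waiting = turnaround − burst: J1=25, J2=23, J3=20, J4=0, J5=9, J6=20
Total waiting = 25 + 23 + 20 + 0 + 9 + 20 = 97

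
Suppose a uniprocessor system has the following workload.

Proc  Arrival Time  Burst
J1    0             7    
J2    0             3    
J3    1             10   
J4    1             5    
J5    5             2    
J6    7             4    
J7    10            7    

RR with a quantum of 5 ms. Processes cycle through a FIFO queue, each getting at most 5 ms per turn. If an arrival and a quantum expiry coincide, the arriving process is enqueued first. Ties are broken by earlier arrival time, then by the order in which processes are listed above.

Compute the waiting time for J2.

5

Gantt: | J1 0-5 | J2 5-8 | J3 8-13 | J4 13-18 | J5 18-20 | J1 20-22 | J6 22-26 | J7 26-31 | J3 31-36 | J7 36-38 |
Completion: J1=22  J2=8  J3=36  J4=18  J5=20  J6=26  J7=38
Turnaround (C−A): J1=22  J2=8  J3=35  J4=17  J5=15  J6=19  J7=28
Waiting(J2) = turnaround − burst = 8 − 3 = 5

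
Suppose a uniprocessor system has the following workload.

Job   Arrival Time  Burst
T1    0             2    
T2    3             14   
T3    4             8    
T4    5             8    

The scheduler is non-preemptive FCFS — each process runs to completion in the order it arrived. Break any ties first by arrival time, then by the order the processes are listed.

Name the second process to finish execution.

T2

Gantt: | T1 0-2 | idle 2-3 | T2 3-17 | T3 17-25 | T4 25-33 |
Completion: T1=2  T2=17  T3=25  T4=33
Turnaround (C−A): T1=2  T2=14  T3=21  T4=28
Finish order: T1 → T2 → T3 → T4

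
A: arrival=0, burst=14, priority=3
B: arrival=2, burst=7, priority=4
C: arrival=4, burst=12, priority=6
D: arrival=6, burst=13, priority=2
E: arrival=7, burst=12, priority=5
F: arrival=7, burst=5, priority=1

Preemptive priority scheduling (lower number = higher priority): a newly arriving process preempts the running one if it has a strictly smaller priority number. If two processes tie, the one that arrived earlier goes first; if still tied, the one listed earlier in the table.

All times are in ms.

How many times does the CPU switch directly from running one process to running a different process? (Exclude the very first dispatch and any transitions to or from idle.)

Timeline: | A 0-6 | D 6-7 | F 7-12 | D 12-24 | A 24-32 | B 32-39 | E 39-51 | C 51-63 |
Completion: A=32  B=39  C=63  D=24  E=51  F=12

7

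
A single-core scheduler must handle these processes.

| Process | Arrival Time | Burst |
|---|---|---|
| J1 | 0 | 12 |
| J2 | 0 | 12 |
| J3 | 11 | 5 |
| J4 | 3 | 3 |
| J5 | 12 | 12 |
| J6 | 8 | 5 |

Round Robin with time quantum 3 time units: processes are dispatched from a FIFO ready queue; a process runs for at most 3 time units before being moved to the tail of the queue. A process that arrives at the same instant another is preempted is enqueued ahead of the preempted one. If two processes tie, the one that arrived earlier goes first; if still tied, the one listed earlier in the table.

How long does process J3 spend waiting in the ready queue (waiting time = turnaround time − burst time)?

18

Schedule: | J1 0-3 | J2 3-6 | J4 6-9 | J1 9-12 | J2 12-15 | J6 15-18 | J3 18-21 | J5 21-24 | J1 24-27 | J2 27-30 | J6 30-32 | J3 32-34 | J5 34-37 | J1 37-40 | J2 40-43 | J5 43-49 |
Completion: J1=40  J2=43  J3=34  J4=9  J5=49  J6=32
Turnaround (C−A): J1=40  J2=43  J3=23  J4=6  J5=37  J6=24
Waiting(J3) = turnaround − burst = 23 − 5 = 18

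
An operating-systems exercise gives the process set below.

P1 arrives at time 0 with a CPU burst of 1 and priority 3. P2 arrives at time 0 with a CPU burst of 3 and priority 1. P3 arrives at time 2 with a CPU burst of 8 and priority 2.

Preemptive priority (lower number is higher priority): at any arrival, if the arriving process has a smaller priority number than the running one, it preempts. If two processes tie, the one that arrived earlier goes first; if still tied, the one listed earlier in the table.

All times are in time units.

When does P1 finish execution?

12

Schedule: | P2 0-3 | P3 3-11 | P1 11-12 |
Completion: P1=12  P2=3  P3=11
Turnaround (C−A): P1=12  P2=3  P3=9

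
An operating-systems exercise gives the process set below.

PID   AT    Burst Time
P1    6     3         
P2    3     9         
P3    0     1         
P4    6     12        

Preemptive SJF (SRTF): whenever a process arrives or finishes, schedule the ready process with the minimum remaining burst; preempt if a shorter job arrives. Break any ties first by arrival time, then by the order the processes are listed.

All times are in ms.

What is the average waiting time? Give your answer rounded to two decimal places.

Timeline: | P3 0-1 | idle 1-3 | P2 3-6 | P1 6-9 | P2 9-15 | P4 15-27 |
Completion: P1=9  P2=15  P3=1  P4=27
Turnaround (C−A): P1=3  P2=12  P3=1  P4=21
Waiting times: P1=0, P2=3, P3=0, P4=9
Average waiting = (0+3+0+9) / 4 = 12/4 = 3.00

3.00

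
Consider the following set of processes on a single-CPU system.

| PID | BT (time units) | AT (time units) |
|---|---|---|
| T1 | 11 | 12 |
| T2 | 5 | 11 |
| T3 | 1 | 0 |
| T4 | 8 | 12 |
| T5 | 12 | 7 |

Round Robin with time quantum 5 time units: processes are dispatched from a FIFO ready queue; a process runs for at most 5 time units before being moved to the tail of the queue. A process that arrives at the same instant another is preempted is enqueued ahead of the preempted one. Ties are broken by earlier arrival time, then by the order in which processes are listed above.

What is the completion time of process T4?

Timeline: | T3 0-1 | idle 1-7 | T5 7-12 | T2 12-17 | T1 17-22 | T4 22-27 | T5 27-32 | T1 32-37 | T4 37-40 | T5 40-42 | T1 42-43 |
Completion: T1=43  T2=17  T3=1  T4=40  T5=42

40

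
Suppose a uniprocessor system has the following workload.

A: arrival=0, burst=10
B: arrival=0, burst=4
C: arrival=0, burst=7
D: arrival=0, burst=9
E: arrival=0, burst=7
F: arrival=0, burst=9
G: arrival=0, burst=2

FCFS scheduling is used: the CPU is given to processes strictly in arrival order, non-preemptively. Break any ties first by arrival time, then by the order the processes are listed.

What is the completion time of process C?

Timeline: | A 0-10 | B 10-14 | C 14-21 | D 21-30 | E 30-37 | F 37-46 | G 46-48 |
Completion: A=10  B=14  C=21  D=30  E=37  F=46  G=48
Turnaround (C−A): A=10  B=14  C=21  D=30  E=37  F=46  G=48

21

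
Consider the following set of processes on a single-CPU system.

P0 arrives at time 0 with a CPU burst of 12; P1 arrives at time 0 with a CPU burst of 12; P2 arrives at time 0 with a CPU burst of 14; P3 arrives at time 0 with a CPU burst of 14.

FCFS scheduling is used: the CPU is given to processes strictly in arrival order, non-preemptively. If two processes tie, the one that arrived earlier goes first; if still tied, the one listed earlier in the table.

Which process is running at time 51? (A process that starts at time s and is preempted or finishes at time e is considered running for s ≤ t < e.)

Schedule: | P0 0-12 | P1 12-24 | P2 24-38 | P3 38-52 |
Completion: P0=12  P1=24  P2=38  P3=52

P3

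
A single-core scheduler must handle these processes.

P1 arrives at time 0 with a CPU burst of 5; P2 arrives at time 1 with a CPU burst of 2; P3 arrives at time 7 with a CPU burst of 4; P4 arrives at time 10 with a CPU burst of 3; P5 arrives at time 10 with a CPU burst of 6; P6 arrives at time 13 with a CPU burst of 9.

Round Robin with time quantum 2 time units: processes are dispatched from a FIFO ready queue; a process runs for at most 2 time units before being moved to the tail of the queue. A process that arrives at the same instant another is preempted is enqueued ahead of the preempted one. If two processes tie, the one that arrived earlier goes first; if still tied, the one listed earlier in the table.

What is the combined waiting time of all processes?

Timeline: | P1 0-2 | P2 2-4 | P1 4-7 | P3 7-11 | P4 11-13 | P5 13-15 | P6 15-17 | P4 17-18 | P5 18-20 | P6 20-22 | P5 22-24 | P6 24-29 |
Completion: P1=7  P2=4  P3=11  P4=18  P5=24  P6=29
Waiting = turnaround − burst: P1=2, P2=1, P3=0, P4=5, P5=8, P6=7
Total waiting = 2 + 1 + 0 + 5 + 8 + 7 = 23

23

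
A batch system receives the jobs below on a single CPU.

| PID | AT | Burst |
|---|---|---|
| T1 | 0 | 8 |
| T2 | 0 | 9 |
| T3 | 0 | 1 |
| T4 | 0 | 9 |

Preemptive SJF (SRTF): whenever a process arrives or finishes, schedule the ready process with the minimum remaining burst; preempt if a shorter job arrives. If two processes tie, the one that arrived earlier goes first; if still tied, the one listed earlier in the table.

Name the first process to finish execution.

T3

Timeline: | T3 0-1 | T1 1-9 | T2 9-18 | T4 18-27 |
Completion: T1=9  T2=18  T3=1  T4=27
Turnaround (C−A): T1=9  T2=18  T3=1  T4=27
Finish order: T3 → T1 → T2 → T4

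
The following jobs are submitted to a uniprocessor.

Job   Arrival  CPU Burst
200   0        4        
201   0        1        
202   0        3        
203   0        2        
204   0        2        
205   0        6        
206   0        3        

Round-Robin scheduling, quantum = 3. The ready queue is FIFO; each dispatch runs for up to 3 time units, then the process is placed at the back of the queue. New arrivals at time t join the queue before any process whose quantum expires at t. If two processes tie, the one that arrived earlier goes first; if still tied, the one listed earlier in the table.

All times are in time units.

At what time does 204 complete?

Schedule: | 200 0-3 | 201 3-4 | 202 4-7 | 203 7-9 | 204 9-11 | 205 11-14 | 206 14-17 | 200 17-18 | 205 18-21 |
Completion: 200=18  201=4  202=7  203=9  204=11  205=21  206=17
Turnaround (C−A): 200=18  201=4  202=7  203=9  204=11  205=21  206=17

11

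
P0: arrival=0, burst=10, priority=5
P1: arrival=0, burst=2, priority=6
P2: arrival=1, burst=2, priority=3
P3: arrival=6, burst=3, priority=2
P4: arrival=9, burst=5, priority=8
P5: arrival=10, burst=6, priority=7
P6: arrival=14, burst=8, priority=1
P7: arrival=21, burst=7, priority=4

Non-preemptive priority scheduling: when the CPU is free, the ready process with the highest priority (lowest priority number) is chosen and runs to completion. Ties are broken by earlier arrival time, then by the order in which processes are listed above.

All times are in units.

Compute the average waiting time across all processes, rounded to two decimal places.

Gantt: | P0 0-10 | P3 10-13 | P2 13-15 | P6 15-23 | P7 23-30 | P1 30-32 | P5 32-38 | P4 38-43 |
Completion: P0=10  P1=32  P2=15  P3=13  P4=43  P5=38  P6=23  P7=30
Waiting times: P0=0, P1=30, P2=12, P3=4, P4=29, P5=22, P6=1, P7=2
Average waiting = (0+30+12+4+29+22+1+2) / 8 = 100/8 = 12.50

12.50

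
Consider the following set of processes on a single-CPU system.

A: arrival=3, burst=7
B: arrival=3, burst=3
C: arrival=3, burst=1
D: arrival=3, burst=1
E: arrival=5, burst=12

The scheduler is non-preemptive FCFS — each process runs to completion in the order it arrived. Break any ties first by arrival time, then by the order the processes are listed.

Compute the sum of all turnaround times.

Timeline: | idle 0-3 | A 3-10 | B 10-13 | C 13-14 | D 14-15 | E 15-27 |
Completion: A=10  B=13  C=14  D=15  E=27
Turnaround = completion − arrival: A=7, B=10, C=11, D=12, E=22
Total turnaround = 7 + 10 + 11 + 12 + 22 = 62

62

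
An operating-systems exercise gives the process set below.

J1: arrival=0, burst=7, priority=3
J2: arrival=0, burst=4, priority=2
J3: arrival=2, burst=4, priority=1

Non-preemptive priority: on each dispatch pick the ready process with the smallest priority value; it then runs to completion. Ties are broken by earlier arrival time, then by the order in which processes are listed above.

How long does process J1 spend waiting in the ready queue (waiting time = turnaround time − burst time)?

Schedule: | J2 0-4 | J3 4-8 | J1 8-15 |
Completion: J1=15  J2=4  J3=8
Waiting(J1) = turnaround − burst = 15 − 7 = 8

8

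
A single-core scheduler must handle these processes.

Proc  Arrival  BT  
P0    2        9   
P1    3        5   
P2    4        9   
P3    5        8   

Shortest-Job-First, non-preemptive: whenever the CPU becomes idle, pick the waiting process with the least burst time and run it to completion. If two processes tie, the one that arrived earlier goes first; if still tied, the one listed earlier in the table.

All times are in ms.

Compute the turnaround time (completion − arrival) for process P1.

13

Timeline: | idle 0-2 | P0 2-11 | P1 11-16 | P3 16-24 | P2 24-33 |
Completion: P0=11  P1=16  P2=33  P3=24
Turnaround(P1) = completion − arrival = 16 − 3 = 13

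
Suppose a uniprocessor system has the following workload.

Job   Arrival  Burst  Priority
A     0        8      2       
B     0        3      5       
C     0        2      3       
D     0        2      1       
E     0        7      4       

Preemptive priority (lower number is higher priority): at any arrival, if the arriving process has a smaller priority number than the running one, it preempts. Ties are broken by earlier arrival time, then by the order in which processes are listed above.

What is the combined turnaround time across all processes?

Timeline: | D 0-2 | A 2-10 | C 10-12 | E 12-19 | B 19-22 |
Completion: A=10  B=22  C=12  D=2  E=19
Turnaround (C−A): A=10  B=22  C=12  D=2  E=19
Turnaround = completion − arrival: A=10, B=22, C=12, D=2, E=19
Total turnaround = 10 + 22 + 12 + 2 + 19 = 65

65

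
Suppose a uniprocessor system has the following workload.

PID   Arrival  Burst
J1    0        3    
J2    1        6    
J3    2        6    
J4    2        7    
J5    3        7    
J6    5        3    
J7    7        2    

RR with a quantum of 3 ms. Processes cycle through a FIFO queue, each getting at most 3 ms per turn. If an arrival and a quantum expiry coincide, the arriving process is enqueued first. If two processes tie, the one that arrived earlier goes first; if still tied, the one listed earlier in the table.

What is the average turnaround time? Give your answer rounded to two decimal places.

Gantt: | J1 0-3 | J2 3-6 | J3 6-9 | J4 9-12 | J5 12-15 | J6 15-18 | J2 18-21 | J7 21-23 | J3 23-26 | J4 26-29 | J5 29-32 | J4 32-33 | J5 33-34 |
Completion: J1=3  J2=21  J3=26  J4=33  J5=34  J6=18  J7=23
Turnaround times: J1=3, J2=20, J3=24, J4=31, J5=31, J6=13, J7=16
Average turnaround = (3+20+24+31+31+13+16) / 7 = 138/7 = 19.71

19.71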